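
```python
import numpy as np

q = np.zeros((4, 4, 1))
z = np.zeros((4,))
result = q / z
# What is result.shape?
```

(4, 4, 4)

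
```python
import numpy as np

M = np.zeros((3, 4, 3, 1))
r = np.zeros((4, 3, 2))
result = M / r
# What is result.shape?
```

(3, 4, 3, 2)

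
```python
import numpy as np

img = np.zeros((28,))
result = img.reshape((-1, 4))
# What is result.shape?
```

(7, 4)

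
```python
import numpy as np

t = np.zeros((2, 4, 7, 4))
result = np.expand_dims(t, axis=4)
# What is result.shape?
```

(2, 4, 7, 4, 1)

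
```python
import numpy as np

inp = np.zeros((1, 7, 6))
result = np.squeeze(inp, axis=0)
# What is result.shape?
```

(7, 6)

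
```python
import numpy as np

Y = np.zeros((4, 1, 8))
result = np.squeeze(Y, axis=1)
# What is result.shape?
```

(4, 8)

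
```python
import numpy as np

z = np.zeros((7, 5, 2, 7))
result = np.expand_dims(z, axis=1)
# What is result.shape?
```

(7, 1, 5, 2, 7)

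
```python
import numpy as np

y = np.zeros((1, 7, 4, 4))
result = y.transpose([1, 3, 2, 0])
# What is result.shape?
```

(7, 4, 4, 1)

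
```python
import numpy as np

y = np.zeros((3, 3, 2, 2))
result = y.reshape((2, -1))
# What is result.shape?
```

(2, 18)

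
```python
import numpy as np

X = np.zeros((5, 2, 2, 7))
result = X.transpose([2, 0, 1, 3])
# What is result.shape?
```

(2, 5, 2, 7)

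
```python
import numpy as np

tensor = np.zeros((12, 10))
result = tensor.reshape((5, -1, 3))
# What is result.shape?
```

(5, 8, 3)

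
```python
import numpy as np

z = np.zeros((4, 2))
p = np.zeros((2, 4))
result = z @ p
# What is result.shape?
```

(4, 4)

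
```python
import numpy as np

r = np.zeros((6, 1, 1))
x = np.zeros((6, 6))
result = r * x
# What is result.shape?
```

(6, 6, 6)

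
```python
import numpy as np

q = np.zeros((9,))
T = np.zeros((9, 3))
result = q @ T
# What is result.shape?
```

(3,)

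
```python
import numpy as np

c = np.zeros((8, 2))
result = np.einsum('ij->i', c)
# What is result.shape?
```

(8,)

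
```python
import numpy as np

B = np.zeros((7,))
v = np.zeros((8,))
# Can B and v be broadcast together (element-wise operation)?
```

No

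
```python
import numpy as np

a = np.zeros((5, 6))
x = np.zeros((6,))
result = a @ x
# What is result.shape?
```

(5,)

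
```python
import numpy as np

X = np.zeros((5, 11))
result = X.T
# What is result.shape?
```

(11, 5)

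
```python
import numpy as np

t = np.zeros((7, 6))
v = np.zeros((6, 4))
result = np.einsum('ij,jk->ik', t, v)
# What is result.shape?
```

(7, 4)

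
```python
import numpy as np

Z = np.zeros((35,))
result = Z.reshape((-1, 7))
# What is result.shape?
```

(5, 7)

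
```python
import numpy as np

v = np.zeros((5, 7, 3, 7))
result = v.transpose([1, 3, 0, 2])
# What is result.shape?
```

(7, 7, 5, 3)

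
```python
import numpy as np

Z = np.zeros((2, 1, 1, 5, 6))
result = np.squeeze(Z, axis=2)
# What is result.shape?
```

(2, 1, 5, 6)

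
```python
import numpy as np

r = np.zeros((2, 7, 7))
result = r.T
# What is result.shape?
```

(7, 7, 2)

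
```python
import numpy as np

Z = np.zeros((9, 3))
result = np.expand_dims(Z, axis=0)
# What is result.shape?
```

(1, 9, 3)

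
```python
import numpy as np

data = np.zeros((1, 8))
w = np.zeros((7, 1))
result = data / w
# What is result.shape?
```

(7, 8)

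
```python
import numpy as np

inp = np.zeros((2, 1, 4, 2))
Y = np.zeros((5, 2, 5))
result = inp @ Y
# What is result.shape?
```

(2, 5, 4, 5)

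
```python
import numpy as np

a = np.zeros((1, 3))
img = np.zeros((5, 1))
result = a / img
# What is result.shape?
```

(5, 3)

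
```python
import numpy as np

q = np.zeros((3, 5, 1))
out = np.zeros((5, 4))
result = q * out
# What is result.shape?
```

(3, 5, 4)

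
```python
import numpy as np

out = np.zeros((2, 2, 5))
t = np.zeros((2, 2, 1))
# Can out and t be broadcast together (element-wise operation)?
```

Yes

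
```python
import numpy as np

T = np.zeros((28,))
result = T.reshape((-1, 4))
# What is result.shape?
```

(7, 4)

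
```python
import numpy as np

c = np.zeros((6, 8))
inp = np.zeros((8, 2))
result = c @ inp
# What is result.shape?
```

(6, 2)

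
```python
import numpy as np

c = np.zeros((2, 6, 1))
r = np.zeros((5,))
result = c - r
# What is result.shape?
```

(2, 6, 5)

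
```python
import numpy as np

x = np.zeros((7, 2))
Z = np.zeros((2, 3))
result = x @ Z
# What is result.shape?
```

(7, 3)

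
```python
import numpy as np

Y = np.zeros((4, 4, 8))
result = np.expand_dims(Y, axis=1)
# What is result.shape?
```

(4, 1, 4, 8)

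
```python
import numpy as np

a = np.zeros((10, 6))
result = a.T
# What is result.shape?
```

(6, 10)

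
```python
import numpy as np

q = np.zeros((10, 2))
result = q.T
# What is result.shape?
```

(2, 10)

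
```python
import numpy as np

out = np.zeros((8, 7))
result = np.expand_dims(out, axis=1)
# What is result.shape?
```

(8, 1, 7)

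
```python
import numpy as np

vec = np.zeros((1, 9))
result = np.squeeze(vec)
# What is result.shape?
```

(9,)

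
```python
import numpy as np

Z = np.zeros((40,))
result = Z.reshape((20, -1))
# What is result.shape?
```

(20, 2)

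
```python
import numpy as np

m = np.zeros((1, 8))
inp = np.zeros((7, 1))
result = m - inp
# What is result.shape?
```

(7, 8)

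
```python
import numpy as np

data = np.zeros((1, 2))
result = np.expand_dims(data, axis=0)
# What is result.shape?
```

(1, 1, 2)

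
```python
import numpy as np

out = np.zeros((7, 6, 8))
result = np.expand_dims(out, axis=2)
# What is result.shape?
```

(7, 6, 1, 8)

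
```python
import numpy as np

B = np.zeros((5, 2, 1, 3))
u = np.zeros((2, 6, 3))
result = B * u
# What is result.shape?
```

(5, 2, 6, 3)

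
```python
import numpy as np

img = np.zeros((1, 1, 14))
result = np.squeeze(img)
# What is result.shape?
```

(14,)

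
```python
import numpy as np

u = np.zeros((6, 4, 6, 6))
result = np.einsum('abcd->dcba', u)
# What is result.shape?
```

(6, 6, 4, 6)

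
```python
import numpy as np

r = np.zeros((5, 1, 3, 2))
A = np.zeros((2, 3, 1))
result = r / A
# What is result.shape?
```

(5, 2, 3, 2)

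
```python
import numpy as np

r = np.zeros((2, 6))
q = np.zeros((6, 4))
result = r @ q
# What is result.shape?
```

(2, 4)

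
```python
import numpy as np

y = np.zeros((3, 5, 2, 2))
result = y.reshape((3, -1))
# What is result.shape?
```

(3, 20)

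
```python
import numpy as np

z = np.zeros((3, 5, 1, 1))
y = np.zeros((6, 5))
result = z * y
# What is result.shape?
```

(3, 5, 6, 5)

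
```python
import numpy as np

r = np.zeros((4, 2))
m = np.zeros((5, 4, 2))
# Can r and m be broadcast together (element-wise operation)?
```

Yes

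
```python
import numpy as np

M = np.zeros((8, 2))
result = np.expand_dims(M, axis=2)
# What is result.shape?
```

(8, 2, 1)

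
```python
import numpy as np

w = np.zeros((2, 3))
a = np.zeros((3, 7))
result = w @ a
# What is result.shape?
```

(2, 7)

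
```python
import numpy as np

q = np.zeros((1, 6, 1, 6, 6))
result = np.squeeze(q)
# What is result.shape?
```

(6, 6, 6)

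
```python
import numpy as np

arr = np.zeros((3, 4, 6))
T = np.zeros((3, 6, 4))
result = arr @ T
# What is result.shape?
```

(3, 4, 4)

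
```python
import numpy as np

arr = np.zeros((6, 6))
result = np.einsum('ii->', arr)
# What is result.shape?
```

()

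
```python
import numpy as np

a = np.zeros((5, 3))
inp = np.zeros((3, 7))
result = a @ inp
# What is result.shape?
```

(5, 7)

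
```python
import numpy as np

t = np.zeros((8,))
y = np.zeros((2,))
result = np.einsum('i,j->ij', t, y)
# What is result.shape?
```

(8, 2)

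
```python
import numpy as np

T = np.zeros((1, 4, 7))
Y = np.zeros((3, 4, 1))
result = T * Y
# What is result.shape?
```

(3, 4, 7)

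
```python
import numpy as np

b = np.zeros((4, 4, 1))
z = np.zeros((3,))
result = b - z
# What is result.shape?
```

(4, 4, 3)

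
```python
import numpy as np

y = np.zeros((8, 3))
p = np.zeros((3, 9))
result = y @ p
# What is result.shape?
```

(8, 9)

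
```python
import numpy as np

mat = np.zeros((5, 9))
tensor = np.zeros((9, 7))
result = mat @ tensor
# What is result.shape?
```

(5, 7)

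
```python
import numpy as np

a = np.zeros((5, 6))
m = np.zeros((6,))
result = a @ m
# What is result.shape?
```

(5,)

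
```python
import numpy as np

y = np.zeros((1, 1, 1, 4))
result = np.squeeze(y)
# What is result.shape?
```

(4,)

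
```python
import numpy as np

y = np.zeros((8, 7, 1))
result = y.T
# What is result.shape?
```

(1, 7, 8)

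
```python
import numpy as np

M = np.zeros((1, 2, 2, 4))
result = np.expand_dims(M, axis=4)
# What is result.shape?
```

(1, 2, 2, 4, 1)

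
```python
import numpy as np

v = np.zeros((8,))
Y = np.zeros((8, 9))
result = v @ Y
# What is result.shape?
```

(9,)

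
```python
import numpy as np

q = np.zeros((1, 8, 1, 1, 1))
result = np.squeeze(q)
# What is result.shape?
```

(8,)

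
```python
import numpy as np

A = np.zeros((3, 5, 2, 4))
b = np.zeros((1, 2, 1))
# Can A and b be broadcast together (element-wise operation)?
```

Yes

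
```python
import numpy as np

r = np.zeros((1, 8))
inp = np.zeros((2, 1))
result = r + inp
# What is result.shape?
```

(2, 8)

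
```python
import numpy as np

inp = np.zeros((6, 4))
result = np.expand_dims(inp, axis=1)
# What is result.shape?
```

(6, 1, 4)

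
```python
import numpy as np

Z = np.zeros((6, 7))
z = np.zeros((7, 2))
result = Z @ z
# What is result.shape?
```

(6, 2)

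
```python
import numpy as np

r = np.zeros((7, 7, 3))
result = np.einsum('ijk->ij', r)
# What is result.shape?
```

(7, 7)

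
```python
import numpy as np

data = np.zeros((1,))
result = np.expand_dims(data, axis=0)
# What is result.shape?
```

(1, 1)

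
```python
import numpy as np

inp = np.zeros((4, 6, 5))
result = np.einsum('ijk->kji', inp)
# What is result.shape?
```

(5, 6, 4)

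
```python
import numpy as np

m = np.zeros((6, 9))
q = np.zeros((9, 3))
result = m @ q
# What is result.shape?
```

(6, 3)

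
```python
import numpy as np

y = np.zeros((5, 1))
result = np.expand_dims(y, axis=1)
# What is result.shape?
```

(5, 1, 1)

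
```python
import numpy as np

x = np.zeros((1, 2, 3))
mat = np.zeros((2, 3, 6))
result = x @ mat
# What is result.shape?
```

(2, 2, 6)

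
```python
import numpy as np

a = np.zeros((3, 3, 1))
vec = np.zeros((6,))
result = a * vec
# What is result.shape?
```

(3, 3, 6)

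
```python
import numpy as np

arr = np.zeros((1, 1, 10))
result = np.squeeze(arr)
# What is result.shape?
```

(10,)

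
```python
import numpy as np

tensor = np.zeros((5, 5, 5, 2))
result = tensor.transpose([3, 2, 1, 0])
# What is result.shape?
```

(2, 5, 5, 5)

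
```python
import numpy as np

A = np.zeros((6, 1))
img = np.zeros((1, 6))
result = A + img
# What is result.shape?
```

(6, 6)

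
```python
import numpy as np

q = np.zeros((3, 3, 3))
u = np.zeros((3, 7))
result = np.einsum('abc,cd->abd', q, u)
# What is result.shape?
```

(3, 3, 7)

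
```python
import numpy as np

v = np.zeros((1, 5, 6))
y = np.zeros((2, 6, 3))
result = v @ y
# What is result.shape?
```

(2, 5, 3)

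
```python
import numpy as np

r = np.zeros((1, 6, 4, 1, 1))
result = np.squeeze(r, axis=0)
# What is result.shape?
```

(6, 4, 1, 1)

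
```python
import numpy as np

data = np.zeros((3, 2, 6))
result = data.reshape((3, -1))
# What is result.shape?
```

(3, 12)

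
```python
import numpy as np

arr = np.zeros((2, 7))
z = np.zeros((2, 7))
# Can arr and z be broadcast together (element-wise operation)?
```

Yes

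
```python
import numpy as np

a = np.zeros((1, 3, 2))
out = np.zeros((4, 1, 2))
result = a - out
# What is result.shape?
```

(4, 3, 2)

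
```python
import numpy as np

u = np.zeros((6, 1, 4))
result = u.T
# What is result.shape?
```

(4, 1, 6)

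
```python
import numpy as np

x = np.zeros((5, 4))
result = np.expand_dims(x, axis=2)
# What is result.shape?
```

(5, 4, 1)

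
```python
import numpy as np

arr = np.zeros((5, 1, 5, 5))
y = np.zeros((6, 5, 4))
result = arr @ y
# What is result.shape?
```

(5, 6, 5, 4)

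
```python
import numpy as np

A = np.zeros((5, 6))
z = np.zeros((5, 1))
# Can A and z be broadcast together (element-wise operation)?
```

Yes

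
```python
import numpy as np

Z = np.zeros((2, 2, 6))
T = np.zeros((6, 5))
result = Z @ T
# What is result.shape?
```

(2, 2, 5)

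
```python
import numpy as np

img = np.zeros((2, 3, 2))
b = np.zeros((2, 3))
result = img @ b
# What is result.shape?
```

(2, 3, 3)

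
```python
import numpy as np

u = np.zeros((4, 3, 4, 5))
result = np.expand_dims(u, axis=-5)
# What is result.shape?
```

(1, 4, 3, 4, 5)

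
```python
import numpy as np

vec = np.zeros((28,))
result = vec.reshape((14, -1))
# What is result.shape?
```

(14, 2)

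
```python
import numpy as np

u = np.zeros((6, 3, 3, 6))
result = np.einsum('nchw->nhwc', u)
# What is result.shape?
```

(6, 3, 6, 3)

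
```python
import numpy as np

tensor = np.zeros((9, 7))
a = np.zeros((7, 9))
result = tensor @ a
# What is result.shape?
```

(9, 9)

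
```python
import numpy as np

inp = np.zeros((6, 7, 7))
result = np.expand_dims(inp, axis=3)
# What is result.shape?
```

(6, 7, 7, 1)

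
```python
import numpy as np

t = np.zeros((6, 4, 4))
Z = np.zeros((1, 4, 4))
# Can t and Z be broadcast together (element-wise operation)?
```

Yes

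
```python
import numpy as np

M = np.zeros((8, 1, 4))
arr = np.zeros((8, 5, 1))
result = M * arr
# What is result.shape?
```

(8, 5, 4)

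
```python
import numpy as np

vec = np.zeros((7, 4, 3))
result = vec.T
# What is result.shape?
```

(3, 4, 7)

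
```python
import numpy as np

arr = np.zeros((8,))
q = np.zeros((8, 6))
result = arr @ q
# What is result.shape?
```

(6,)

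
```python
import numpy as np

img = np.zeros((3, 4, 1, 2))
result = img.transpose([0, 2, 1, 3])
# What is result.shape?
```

(3, 1, 4, 2)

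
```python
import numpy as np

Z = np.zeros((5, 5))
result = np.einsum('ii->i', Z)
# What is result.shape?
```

(5,)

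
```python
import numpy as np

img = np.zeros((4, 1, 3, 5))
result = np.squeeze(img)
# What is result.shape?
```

(4, 3, 5)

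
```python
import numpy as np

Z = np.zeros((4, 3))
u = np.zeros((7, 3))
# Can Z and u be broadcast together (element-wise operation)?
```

No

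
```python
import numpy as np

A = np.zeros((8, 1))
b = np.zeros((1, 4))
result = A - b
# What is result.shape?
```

(8, 4)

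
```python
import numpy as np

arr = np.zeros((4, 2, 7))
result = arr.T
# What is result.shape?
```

(7, 2, 4)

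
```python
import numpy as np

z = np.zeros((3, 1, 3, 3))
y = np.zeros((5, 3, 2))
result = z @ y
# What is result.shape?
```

(3, 5, 3, 2)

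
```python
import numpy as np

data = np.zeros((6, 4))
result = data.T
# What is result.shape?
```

(4, 6)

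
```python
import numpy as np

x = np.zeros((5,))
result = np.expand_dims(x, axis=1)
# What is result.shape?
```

(5, 1)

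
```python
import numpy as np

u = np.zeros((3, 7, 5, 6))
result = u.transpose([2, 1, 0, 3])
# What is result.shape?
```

(5, 7, 3, 6)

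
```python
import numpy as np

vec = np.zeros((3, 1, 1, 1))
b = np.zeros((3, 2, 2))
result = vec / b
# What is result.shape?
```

(3, 3, 2, 2)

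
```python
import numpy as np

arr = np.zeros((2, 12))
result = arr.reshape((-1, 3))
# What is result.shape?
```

(8, 3)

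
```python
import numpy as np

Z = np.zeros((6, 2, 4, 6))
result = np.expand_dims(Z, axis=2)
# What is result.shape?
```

(6, 2, 1, 4, 6)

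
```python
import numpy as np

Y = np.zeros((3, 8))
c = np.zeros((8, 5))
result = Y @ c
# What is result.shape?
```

(3, 5)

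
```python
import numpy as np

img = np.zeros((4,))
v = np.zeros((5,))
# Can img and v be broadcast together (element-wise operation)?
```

No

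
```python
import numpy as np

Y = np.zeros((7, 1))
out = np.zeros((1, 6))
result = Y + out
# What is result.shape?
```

(7, 6)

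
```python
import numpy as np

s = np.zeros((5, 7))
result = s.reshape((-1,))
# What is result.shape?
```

(35,)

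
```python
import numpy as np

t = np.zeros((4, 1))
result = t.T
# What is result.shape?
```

(1, 4)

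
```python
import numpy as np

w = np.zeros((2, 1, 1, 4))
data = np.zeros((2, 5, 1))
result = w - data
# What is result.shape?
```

(2, 2, 5, 4)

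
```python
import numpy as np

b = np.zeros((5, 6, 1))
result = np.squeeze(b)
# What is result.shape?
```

(5, 6)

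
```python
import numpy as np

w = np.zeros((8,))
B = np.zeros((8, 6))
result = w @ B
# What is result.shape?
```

(6,)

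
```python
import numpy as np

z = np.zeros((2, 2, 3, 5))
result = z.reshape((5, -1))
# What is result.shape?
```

(5, 12)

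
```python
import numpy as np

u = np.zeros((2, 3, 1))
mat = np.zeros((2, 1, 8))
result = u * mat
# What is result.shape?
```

(2, 3, 8)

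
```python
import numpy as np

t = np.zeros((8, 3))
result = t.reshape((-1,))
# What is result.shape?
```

(24,)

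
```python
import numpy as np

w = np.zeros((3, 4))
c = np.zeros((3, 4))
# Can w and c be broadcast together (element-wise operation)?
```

Yes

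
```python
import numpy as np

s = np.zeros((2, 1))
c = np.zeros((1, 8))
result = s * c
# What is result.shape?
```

(2, 8)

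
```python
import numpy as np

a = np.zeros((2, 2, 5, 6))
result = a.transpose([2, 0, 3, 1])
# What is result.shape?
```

(5, 2, 6, 2)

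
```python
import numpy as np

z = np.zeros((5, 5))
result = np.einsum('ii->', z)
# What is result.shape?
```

()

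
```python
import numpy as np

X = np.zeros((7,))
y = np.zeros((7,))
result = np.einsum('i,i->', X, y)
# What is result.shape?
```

()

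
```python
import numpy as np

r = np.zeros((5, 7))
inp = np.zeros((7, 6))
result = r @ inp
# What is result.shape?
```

(5, 6)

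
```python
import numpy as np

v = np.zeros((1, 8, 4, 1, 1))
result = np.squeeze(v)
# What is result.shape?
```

(8, 4)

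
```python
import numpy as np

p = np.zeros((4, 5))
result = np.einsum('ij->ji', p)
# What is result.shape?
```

(5, 4)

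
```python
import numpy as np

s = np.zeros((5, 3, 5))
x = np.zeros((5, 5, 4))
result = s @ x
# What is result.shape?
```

(5, 3, 4)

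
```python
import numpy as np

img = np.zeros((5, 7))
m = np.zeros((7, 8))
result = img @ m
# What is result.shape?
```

(5, 8)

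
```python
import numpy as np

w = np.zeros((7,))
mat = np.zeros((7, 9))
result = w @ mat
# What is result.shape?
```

(9,)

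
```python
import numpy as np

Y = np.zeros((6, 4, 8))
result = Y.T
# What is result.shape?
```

(8, 4, 6)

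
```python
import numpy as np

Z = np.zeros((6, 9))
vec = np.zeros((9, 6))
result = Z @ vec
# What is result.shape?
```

(6, 6)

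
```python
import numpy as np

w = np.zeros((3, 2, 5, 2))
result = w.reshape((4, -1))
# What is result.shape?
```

(4, 15)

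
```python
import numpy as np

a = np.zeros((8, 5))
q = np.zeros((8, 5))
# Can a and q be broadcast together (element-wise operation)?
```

Yes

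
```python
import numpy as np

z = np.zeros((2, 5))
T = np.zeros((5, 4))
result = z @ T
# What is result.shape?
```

(2, 4)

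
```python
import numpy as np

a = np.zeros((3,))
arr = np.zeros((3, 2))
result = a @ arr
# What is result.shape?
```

(2,)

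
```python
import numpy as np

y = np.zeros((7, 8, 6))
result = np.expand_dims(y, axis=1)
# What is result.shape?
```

(7, 1, 8, 6)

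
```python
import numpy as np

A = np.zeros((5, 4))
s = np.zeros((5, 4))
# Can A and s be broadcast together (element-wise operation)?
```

Yes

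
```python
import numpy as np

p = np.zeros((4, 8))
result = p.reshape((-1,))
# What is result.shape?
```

(32,)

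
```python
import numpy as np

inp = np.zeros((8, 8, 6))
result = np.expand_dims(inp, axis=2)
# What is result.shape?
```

(8, 8, 1, 6)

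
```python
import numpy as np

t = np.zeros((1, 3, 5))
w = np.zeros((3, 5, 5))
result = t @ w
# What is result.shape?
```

(3, 3, 5)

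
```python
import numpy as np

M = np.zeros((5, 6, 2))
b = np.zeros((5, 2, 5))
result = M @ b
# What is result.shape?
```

(5, 6, 5)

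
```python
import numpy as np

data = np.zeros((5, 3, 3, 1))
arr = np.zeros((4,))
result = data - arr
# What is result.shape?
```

(5, 3, 3, 4)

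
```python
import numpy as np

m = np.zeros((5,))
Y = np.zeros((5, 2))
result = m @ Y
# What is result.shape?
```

(2,)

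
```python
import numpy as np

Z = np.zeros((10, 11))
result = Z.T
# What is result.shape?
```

(11, 10)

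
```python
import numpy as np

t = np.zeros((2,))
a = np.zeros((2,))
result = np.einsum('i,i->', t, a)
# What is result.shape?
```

()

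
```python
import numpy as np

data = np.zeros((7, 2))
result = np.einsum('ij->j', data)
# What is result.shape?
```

(2,)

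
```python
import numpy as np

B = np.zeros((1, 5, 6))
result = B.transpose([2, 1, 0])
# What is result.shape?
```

(6, 5, 1)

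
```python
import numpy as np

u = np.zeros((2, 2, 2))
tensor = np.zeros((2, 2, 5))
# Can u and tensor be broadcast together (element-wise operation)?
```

No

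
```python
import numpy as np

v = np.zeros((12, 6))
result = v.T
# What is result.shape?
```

(6, 12)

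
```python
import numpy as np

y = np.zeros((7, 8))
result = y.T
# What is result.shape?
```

(8, 7)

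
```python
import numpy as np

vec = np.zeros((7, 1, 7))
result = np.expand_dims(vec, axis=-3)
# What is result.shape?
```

(7, 1, 1, 7)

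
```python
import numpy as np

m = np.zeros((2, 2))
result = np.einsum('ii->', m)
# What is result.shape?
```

()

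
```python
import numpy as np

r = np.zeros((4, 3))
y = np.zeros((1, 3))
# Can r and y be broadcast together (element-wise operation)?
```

Yes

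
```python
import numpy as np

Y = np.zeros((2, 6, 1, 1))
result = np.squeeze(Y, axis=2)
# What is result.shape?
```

(2, 6, 1)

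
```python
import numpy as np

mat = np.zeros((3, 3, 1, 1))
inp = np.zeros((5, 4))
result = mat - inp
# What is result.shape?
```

(3, 3, 5, 4)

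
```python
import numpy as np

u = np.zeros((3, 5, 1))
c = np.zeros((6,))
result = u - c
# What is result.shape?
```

(3, 5, 6)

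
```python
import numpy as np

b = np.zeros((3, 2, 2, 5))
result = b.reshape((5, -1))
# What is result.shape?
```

(5, 12)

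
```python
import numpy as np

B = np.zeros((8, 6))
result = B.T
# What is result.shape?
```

(6, 8)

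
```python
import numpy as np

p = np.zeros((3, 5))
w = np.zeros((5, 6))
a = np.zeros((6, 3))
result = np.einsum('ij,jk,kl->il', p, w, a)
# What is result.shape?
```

(3, 3)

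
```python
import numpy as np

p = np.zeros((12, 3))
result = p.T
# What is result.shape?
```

(3, 12)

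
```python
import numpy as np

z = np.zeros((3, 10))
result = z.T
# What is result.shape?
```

(10, 3)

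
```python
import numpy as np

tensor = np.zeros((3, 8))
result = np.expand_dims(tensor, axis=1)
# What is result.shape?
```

(3, 1, 8)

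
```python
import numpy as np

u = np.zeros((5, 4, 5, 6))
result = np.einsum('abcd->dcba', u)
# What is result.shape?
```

(6, 5, 4, 5)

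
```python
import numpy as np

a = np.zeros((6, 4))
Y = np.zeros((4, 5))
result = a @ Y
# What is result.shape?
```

(6, 5)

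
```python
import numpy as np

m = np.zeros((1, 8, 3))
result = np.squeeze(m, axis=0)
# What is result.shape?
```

(8, 3)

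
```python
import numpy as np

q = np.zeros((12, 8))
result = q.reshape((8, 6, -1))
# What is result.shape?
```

(8, 6, 2)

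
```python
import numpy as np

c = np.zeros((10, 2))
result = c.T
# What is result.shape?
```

(2, 10)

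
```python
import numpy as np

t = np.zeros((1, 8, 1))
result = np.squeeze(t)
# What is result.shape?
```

(8,)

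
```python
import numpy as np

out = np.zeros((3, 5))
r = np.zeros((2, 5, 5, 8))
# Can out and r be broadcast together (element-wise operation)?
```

No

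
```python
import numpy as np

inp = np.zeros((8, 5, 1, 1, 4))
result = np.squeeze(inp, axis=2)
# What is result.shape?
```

(8, 5, 1, 4)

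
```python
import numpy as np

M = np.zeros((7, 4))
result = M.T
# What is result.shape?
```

(4, 7)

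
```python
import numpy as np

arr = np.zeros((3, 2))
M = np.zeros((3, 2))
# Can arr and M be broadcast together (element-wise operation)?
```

Yes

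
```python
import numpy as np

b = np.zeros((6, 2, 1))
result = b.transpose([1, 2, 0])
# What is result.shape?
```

(2, 1, 6)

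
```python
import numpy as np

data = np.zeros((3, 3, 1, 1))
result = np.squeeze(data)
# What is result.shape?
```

(3, 3)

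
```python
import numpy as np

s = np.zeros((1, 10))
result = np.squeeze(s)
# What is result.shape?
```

(10,)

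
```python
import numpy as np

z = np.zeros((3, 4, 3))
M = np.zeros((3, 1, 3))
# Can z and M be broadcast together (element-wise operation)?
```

Yes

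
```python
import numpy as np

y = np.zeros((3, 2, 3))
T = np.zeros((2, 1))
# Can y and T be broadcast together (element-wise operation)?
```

Yes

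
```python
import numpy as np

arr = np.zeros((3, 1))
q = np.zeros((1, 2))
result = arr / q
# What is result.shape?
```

(3, 2)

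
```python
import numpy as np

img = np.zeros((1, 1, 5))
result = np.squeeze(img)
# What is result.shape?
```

(5,)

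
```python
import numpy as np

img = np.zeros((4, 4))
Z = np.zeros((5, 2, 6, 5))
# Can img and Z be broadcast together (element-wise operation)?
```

No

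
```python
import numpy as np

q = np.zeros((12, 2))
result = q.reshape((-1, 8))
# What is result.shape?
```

(3, 8)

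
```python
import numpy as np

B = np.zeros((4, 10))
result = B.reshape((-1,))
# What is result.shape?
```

(40,)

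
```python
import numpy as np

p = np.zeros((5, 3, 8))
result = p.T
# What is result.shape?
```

(8, 3, 5)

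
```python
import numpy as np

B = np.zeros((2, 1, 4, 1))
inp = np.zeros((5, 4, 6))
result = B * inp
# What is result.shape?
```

(2, 5, 4, 6)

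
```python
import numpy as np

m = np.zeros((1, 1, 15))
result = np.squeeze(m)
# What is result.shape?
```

(15,)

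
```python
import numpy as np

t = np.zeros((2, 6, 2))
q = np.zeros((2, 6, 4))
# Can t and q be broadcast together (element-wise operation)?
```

No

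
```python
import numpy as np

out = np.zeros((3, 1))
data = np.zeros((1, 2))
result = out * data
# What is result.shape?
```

(3, 2)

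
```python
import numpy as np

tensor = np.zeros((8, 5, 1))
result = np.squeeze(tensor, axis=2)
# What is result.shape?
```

(8, 5)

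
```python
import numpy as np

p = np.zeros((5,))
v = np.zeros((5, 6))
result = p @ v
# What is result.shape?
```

(6,)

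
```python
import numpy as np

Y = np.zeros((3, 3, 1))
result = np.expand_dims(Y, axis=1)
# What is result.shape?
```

(3, 1, 3, 1)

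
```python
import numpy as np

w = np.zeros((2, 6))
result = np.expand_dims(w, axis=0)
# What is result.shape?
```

(1, 2, 6)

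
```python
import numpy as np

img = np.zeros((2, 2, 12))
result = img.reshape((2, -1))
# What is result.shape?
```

(2, 24)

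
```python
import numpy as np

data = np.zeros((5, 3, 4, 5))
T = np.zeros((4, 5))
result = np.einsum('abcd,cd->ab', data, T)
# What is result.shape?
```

(5, 3)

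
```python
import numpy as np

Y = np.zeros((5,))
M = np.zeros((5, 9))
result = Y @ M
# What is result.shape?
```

(9,)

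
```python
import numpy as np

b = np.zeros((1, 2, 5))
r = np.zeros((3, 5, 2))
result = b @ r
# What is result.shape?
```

(3, 2, 2)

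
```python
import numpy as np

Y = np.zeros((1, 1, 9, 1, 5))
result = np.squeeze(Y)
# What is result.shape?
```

(9, 5)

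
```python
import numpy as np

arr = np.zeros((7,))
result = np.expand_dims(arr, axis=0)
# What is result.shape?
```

(1, 7)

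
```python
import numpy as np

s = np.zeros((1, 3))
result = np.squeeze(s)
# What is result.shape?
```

(3,)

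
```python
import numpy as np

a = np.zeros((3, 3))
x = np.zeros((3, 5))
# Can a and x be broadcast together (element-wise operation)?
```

No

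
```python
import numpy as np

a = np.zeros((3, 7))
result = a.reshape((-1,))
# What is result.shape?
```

(21,)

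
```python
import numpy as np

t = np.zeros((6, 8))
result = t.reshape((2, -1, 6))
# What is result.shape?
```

(2, 4, 6)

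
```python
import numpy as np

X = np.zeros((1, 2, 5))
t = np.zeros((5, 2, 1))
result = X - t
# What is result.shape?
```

(5, 2, 5)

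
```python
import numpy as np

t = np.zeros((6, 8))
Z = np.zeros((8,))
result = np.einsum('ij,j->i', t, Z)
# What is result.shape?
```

(6,)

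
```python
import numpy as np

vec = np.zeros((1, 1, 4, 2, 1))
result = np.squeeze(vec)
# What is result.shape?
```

(4, 2)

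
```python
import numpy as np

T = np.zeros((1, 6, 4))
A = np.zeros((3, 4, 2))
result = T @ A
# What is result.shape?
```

(3, 6, 2)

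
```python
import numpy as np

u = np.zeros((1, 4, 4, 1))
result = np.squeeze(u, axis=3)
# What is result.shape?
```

(1, 4, 4)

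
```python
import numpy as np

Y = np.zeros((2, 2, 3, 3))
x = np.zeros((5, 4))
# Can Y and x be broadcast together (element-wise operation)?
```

No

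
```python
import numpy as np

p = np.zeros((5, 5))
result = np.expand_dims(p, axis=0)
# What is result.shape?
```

(1, 5, 5)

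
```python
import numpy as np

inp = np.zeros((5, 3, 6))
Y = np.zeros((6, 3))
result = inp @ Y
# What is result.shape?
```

(5, 3, 3)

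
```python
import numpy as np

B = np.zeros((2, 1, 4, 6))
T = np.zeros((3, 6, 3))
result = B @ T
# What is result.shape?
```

(2, 3, 4, 3)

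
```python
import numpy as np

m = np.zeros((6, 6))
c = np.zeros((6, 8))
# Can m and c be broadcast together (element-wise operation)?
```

No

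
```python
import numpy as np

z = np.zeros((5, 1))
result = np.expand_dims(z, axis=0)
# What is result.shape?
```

(1, 5, 1)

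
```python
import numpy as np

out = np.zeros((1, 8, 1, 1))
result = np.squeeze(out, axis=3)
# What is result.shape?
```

(1, 8, 1)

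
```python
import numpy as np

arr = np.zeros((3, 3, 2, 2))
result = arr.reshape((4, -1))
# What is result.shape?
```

(4, 9)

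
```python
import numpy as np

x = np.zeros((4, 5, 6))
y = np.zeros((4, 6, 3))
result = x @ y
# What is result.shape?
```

(4, 5, 3)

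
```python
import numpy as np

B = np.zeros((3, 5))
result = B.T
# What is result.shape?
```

(5, 3)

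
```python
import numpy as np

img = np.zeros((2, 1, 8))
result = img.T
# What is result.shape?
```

(8, 1, 2)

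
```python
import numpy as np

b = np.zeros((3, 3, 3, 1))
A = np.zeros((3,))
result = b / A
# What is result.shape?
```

(3, 3, 3, 3)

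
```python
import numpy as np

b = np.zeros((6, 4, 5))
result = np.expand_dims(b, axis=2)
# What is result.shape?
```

(6, 4, 1, 5)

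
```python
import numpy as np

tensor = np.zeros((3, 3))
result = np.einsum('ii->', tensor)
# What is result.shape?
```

()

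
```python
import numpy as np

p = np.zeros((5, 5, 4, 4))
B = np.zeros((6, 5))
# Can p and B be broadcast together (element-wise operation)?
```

No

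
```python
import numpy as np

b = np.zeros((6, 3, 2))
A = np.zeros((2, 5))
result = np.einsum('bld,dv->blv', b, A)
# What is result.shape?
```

(6, 3, 5)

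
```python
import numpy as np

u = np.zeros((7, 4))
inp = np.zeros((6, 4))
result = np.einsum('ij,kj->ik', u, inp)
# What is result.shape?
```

(7, 6)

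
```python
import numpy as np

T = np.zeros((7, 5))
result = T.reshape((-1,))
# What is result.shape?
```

(35,)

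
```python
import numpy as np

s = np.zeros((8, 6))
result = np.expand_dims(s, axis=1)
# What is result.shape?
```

(8, 1, 6)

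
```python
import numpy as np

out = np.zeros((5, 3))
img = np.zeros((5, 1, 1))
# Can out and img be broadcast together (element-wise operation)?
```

Yes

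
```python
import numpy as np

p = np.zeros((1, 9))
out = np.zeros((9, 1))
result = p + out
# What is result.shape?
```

(9, 9)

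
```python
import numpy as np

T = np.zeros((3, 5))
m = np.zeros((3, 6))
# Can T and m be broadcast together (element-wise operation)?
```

No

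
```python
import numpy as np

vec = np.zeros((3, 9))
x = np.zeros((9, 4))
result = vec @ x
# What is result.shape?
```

(3, 4)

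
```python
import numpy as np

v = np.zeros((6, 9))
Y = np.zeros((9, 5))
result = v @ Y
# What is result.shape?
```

(6, 5)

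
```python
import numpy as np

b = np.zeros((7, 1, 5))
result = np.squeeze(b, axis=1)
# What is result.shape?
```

(7, 5)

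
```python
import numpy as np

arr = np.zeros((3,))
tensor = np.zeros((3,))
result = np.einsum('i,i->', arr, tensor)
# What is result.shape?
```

()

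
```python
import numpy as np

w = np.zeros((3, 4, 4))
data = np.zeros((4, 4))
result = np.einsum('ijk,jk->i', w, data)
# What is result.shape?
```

(3,)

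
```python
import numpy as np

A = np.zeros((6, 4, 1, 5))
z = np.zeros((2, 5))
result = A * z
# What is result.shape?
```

(6, 4, 2, 5)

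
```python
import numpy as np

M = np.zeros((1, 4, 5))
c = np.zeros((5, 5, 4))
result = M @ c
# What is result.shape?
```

(5, 4, 4)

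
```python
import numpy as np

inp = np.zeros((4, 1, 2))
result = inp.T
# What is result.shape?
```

(2, 1, 4)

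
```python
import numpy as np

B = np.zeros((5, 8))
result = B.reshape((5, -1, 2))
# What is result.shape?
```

(5, 4, 2)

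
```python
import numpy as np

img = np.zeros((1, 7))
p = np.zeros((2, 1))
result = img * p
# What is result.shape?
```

(2, 7)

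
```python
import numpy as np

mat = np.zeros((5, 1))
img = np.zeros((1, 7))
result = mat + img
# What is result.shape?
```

(5, 7)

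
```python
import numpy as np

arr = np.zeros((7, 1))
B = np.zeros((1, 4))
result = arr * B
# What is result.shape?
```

(7, 4)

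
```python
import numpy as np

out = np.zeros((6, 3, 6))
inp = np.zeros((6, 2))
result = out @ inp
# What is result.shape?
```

(6, 3, 2)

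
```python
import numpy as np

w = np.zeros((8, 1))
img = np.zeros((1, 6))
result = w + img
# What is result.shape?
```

(8, 6)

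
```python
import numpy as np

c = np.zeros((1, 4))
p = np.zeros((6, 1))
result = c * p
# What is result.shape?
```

(6, 4)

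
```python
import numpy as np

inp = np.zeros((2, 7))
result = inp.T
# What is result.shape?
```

(7, 2)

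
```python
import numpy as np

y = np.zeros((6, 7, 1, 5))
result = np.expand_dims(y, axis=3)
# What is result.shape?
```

(6, 7, 1, 1, 5)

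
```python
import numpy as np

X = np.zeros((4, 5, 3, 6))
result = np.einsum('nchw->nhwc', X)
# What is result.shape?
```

(4, 3, 6, 5)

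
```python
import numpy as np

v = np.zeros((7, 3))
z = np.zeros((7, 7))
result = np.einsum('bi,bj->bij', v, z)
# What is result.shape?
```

(7, 3, 7)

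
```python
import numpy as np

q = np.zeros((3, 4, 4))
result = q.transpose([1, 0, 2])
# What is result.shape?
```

(4, 3, 4)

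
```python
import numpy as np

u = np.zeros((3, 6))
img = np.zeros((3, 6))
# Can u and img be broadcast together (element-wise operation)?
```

Yes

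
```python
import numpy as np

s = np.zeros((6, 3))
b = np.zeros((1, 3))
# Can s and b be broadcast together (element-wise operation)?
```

Yes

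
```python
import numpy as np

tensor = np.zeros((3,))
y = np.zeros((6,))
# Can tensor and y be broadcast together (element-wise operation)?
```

No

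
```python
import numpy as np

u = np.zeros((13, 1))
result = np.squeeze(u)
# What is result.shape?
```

(13,)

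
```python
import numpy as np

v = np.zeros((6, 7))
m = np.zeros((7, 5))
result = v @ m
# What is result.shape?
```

(6, 5)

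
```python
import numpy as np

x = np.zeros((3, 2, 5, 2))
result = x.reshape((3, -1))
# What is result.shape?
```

(3, 20)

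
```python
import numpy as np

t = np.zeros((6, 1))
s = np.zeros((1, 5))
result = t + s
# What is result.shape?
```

(6, 5)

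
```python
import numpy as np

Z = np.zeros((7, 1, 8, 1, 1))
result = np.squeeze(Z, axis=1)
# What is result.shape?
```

(7, 8, 1, 1)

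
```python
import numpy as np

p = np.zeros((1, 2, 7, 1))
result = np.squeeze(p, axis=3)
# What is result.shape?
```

(1, 2, 7)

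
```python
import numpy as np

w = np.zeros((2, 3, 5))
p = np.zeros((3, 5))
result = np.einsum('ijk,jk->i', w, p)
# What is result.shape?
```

(2,)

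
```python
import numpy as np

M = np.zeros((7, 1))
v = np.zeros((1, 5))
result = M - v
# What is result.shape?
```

(7, 5)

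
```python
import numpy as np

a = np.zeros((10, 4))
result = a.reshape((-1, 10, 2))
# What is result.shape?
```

(2, 10, 2)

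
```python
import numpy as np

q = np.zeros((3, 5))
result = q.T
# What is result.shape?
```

(5, 3)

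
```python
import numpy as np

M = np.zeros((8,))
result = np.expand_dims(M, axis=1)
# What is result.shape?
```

(8, 1)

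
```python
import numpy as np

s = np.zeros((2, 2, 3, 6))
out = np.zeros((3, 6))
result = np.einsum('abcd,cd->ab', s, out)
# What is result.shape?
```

(2, 2)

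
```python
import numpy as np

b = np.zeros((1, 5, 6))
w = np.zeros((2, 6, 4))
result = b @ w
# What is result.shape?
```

(2, 5, 4)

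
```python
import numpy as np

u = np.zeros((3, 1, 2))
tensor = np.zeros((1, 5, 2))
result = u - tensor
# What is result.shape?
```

(3, 5, 2)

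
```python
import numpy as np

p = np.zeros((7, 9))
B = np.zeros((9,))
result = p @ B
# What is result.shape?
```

(7,)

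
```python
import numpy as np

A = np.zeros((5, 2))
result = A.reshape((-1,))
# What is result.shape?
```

(10,)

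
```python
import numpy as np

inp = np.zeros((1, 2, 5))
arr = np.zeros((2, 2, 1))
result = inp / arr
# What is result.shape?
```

(2, 2, 5)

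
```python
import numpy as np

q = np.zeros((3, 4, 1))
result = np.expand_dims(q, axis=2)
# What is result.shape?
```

(3, 4, 1, 1)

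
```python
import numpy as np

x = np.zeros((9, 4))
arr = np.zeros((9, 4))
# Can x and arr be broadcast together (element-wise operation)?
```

Yes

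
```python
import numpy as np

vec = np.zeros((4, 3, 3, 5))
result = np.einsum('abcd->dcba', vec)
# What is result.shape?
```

(5, 3, 3, 4)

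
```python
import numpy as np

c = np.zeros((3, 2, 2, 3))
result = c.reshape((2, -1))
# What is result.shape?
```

(2, 18)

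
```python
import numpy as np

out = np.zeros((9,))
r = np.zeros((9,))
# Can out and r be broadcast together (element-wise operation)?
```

Yes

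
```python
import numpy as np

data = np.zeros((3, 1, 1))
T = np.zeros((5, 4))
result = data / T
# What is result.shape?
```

(3, 5, 4)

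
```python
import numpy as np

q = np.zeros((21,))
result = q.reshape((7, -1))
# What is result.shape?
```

(7, 3)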